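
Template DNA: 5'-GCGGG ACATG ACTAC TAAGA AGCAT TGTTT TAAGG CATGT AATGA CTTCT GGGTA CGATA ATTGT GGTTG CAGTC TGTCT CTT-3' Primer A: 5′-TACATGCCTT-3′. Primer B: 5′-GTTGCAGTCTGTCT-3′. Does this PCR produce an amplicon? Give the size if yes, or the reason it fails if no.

No product — the primers' 3' ends point away from each other.

Primer A (TACATGCCTT) has reverse complement AAGGCATGTA, which matches the top strand at positions 32–41; primer A anneals to the top strand there with its 3' end pointing upstream toward position 32.
Primer B (GTTGCAGTCTGTCT) matches the top strand directly at positions 67–80; it anneals to the bottom strand with its 3' end pointing downstream toward position 80.
The 3' ends diverge (primer A extends toward position 1, primer B toward position 83), so the primers never converge on a shared product.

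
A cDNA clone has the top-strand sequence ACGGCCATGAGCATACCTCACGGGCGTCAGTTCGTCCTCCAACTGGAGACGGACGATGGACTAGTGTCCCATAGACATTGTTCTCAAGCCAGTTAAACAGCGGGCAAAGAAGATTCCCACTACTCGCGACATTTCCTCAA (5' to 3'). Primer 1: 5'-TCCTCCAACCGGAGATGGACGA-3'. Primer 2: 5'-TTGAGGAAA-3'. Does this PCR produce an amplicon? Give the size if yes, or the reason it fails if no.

Primer 1 (TCCTCCAACCGGAGATGGACGA) does not match the top strand, and its reverse complement TCGTCCATCTCCGGTTGGAGGA does not match either.
With no annealing site for primer 1, no amplification occurs.

No product — primer 1 has no binding site in the template.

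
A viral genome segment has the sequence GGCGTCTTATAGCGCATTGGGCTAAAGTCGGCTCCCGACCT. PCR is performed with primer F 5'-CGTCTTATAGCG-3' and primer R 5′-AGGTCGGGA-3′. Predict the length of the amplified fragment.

The forward primer matches the template at positions 3–14.
Taking the reverse complement of AGGTCGGGA gives TCCCGACCT, found at positions 33–41 on the template; the primer anneals here to the top strand with its 3' end pointing upstream.
The product runs from position 3 to position 41, so its length is 41 − 3 + 1 = 39 bp.

39 bp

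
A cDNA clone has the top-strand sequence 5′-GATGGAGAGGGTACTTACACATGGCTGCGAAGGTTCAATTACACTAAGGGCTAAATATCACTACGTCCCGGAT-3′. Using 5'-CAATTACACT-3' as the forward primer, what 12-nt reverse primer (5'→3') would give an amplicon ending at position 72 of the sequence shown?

5'-TCCGGGACGTAG-3'

The forward primer binds at positions 36–45; the product's 3' end on the top strand is position 72.
The reverse primer anneals to the top strand over positions 61–72, i.e. to CTACGTCCCGGA.
Its sequence written 5'→3' is the reverse complement: TCCGGGACGTAG.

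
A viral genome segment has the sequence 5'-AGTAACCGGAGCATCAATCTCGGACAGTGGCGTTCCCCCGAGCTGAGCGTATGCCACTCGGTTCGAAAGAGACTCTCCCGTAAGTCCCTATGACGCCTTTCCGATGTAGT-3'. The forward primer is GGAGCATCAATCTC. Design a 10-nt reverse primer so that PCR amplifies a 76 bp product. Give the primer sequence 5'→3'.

5'-TTACGGGAGA-3'

The forward primer binds at positions 8–21, so a 76 bp product ends at position 8 + 76 − 1 = 83.
The reverse primer anneals to the top strand over positions 74–83, i.e. to TCTCCCGTAA.
Its sequence written 5'→3' is the reverse complement: TTACGGGAGA.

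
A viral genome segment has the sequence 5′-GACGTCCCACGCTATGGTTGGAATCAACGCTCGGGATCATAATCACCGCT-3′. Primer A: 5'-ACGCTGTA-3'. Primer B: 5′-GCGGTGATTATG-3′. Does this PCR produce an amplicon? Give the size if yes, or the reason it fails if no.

Primer A (ACGCTGTA) does not match the top strand, and its reverse complement TACAGCGT does not match either.
With no annealing site for primer A, no amplification occurs.

No product — primer A has no binding site in the template.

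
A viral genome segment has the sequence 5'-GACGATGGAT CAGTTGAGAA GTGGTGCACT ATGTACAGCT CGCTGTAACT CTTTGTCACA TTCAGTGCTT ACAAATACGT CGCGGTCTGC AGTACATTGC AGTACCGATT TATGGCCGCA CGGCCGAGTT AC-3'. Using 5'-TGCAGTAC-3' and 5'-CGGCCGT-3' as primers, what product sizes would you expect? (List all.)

The forward primer TGCAGTAC matches the top strand at positions 88–95, 98–105.
The reverse primer's reverse complement is ACGGCCG, matching at positions 120–126.
Each forward site pairs with the reverse site to give a product ending at position 126: sizes 39, 29 bp.

39 bp, 29 bp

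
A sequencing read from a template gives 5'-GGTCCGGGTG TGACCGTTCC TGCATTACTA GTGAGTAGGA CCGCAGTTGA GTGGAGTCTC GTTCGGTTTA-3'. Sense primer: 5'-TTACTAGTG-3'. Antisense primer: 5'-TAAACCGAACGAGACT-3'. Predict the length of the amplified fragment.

Forward primer TTACTAGTG is found on the top strand at positions 25–33.
The reverse primer's reverse complement is AGTCTCGTTCGGTTTA, which matches the template at positions 55–70.
Amplicon spans positions 25–70: 46 bp.

46 bp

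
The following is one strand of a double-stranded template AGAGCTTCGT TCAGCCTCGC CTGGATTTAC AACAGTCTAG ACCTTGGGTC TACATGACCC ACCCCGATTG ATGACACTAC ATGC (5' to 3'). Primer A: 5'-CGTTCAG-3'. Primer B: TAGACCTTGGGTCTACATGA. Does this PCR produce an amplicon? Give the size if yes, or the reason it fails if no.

Primer A (CGTTCAG) matches the top strand at positions 8–14 (3' end points downstream).
Primer B (TAGACCTTGGGTCTACATGA) also matches the top strand directly, at positions 38–57 — its reverse complement TCATGTAGACCCAAGGTCTA is not present.
Both primers anneal to the bottom strand with 3' ends pointing the same way, so neither can prime synthesis back toward the other.

No product — both primers anneal to the same strand and extend in the same direction.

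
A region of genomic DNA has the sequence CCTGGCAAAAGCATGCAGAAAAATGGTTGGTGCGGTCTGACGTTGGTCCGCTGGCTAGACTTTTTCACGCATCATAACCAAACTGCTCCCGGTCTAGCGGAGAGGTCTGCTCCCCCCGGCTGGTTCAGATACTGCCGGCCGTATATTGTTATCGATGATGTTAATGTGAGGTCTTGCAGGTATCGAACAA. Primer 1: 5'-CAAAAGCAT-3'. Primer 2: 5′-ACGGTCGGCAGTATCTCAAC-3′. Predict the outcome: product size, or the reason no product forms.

Primer 2 (ACGGTCGGCAGTATCTCAAC) does not match the top strand, and its reverse complement GTTGAGATACTGCCGACCGT does not match either.
With no annealing site for primer 2, no amplification occurs.

No product — primer 2 has no binding site in the template.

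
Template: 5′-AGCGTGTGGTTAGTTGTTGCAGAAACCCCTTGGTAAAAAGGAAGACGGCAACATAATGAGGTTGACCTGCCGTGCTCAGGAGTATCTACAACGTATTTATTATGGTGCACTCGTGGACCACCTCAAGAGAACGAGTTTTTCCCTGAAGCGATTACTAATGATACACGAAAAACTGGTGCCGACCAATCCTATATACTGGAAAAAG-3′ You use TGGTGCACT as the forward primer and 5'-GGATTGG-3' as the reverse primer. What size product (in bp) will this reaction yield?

87 bp

The forward primer matches the template at positions 103–111.
Reverse complement of the reverse primer: CCAATCC. This occurs on the top strand at positions 183–189.
The product runs from position 103 to position 189, so its length is 189 − 103 + 1 = 87 bp.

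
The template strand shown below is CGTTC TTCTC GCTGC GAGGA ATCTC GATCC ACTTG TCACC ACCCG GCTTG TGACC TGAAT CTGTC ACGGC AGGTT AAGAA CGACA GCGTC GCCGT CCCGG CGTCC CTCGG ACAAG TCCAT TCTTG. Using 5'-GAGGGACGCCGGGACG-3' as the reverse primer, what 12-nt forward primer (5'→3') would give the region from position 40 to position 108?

The reverse primer's reverse complement CGTCCCGGCGTCCCTC matches the template at positions 93–108; the product starts at position 40.
The forward primer is identical to the top strand over positions 40–51: CACCCGGCTTGT.

5'-CACCCGGCTTGT-3'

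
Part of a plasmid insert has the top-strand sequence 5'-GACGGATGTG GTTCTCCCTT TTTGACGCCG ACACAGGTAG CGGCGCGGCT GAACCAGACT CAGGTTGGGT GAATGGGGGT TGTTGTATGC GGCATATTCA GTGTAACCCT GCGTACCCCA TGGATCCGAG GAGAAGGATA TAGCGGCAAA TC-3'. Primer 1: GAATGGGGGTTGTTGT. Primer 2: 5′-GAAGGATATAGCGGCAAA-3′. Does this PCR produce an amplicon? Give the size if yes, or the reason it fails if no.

Primer 1 (GAATGGGGGTTGTTGT) matches the top strand at positions 71–86 (3' end points downstream).
Primer 2 (GAAGGATATAGCGGCAAA) also matches the top strand directly, at positions 133–150 — its reverse complement TTTGCCGCTATATCCTTC is not present.
Both primers anneal to the bottom strand with 3' ends pointing the same way, so neither can prime synthesis back toward the other.

No product — both primers anneal to the same strand and extend in the same direction.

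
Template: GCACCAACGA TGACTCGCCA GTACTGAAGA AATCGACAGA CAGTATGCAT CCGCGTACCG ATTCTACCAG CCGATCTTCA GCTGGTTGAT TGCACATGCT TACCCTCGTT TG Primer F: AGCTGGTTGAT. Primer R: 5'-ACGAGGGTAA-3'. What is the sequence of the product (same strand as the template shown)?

Forward primer AGCTGGTTGAT is found on the top strand at positions 80–90.
Taking the reverse complement of ACGAGGGTAA gives TTACCCTCGT, found at positions 100–109 on the template; the primer anneals here to the top strand with its 3' end pointing upstream.
The product is the template from position 80 through 109 (30 bp).

5'-AGCTGGTTGATTGCACATGCTTACCCTCGT-3'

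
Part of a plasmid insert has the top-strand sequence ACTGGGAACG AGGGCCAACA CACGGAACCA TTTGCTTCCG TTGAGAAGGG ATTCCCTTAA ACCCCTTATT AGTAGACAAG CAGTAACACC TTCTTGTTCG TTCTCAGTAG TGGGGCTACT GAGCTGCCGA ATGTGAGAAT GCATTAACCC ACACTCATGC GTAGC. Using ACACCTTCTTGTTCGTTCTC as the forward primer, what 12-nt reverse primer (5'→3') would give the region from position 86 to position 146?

The product's 3' end on the top strand is position 146.
The reverse primer anneals to the top strand over positions 135–146, i.e. to GAGAATGCATTA.
Its sequence written 5'→3' is the reverse complement: TAATGCATTCTC.

5'-TAATGCATTCTC-3'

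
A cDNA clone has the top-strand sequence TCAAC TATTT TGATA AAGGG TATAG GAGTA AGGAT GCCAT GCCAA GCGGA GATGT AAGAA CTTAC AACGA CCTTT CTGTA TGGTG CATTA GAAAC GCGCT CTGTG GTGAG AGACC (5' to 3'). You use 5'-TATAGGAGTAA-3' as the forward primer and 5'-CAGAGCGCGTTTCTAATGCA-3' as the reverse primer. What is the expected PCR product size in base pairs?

Scanning the template, TATAGGAGTAA occurs at positions 21–31; this primer anneals to the bottom strand there with its 3' end pointing downstream.
The reverse primer's reverse complement is TGCATTAGAAACGCGCTCTG, which matches the template at positions 84–103.
The product runs from position 21 to position 103, so its length is 103 − 21 + 1 = 83 bp.

83 bp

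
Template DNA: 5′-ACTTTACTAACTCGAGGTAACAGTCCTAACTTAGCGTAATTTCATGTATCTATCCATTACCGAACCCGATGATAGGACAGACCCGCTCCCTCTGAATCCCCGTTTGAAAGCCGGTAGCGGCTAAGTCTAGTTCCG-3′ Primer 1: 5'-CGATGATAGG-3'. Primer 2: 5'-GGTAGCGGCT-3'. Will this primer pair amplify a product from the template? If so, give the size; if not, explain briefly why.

No product — both primers anneal to the same strand and extend in the same direction.

Primer 1 (CGATGATAGG) matches the top strand at positions 67–76 (3' end points downstream).
Primer 2 (GGTAGCGGCT) also matches the top strand directly, at positions 113–122 — its reverse complement AGCCGCTACC is not present.
Both primers anneal to the bottom strand with 3' ends pointing the same way, so neither can prime synthesis back toward the other.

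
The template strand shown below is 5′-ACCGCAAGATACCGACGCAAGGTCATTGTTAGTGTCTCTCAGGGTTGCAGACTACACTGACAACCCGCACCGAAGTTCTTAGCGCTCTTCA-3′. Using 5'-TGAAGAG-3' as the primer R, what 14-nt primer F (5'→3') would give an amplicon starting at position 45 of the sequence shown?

The reverse primer's reverse complement CTCTTCA matches the template at positions 85–91; the product starts at position 45.
The forward primer is identical to the top strand over positions 45–58: TTGCAGACTACACT.

5'-TTGCAGACTACACT-3'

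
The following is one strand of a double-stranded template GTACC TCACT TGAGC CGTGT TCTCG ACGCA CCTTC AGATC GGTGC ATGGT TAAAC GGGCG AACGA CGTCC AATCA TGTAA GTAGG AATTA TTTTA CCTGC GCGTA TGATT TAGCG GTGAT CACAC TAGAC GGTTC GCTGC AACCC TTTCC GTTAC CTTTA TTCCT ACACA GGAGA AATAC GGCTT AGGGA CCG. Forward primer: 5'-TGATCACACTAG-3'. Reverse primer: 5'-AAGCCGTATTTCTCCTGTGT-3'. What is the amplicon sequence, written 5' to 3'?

5'-TGATCACACTAGACGGTTCGCTGCAACCCTTTCCGTTACCTTTATTCCTACACAGGAGAAATACGGCTT-3'

Forward primer TGATCACACTAG is found on the top strand at positions 117–128.
Taking the reverse complement of AAGCCGTATTTCTCCTGTGT gives ACACAGGAGAAATACGGCTT, found at positions 166–185 on the template; the primer anneals here to the top strand with its 3' end pointing upstream.
The product is the template from position 117 through 185 (69 bp).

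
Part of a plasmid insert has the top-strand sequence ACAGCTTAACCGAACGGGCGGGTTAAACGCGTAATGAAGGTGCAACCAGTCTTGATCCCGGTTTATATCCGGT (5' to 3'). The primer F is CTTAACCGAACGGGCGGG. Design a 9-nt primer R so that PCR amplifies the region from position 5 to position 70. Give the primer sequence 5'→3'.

5'-GGATATAAA-3'

The product's 3' end on the top strand is position 70.
The reverse primer anneals to the top strand over positions 62–70, i.e. to TTTATATCC.
Its sequence written 5'→3' is the reverse complement: GGATATAAA.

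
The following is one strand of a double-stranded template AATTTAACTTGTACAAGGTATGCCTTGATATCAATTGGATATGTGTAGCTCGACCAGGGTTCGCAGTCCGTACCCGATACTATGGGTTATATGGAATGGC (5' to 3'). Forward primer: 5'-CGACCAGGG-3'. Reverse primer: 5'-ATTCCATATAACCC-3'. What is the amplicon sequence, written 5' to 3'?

5'-CGACCAGGGTTCGCAGTCCGTACCCGATACTATGGGTTATATGGAAT-3'

The forward primer matches the template at positions 51–59.
Taking the reverse complement of ATTCCATATAACCC gives GGGTTATATGGAAT, found at positions 84–97 on the template; the primer anneals here to the top strand with its 3' end pointing upstream.
The product is the template from position 51 through 97 (47 bp).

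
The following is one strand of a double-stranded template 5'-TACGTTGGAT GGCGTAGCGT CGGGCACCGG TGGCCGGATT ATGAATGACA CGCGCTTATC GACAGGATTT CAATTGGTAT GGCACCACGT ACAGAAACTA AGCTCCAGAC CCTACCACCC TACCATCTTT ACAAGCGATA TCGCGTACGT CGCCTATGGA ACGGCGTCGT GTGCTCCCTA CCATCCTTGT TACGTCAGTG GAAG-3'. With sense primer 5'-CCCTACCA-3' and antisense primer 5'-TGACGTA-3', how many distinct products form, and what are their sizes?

Three products: 88 bp, 80 bp, 22 bp

The forward primer CCCTACCA matches the top strand at positions 110–117, 118–125, 176–183.
The reverse primer's reverse complement is TACGTCA, matching at positions 191–197.
Each forward site pairs with the reverse site to give a product ending at position 197: sizes 88, 80, 22 bp.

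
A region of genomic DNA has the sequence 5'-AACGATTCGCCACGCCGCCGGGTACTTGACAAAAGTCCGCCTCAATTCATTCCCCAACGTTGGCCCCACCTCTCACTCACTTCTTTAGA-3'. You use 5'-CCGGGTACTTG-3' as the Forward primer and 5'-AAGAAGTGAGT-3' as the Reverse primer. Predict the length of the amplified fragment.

Forward primer CCGGGTACTTG is found on the top strand at positions 18–28.
The reverse primer's reverse complement is ACTCACTTCTT, which matches the template at positions 75–85.
Amplicon spans positions 18–85: 68 bp.

68 bp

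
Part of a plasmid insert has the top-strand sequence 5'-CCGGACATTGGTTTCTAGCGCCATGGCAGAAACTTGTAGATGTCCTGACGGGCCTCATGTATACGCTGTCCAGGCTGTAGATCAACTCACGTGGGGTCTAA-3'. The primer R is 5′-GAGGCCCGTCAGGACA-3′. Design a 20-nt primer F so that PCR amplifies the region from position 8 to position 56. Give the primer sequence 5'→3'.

5'-TTGGTTTCTAGCGCCATGGC-3'

The reverse primer's reverse complement TGTCCTGACGGGCCTC matches the template at positions 41–56; the product starts at position 8.
The forward primer is identical to the top strand over positions 8–27: TTGGTTTCTAGCGCCATGGC.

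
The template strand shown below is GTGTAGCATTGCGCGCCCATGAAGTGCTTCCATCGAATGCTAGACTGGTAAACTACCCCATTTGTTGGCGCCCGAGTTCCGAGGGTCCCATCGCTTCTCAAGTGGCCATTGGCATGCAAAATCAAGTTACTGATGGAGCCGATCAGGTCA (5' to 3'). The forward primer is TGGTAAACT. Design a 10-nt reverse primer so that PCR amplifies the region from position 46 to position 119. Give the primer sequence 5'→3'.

5'-TTGCATGCCA-3'

The product's 3' end on the top strand is position 119.
The reverse primer anneals to the top strand over positions 110–119, i.e. to TGGCATGCAA.
Its sequence written 5'→3' is the reverse complement: TTGCATGCCA.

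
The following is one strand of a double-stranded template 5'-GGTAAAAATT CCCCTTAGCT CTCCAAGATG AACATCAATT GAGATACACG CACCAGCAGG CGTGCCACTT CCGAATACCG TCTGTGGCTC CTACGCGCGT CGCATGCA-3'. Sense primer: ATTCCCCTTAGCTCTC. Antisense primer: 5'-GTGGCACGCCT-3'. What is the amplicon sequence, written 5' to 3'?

The forward primer matches the template at positions 8–23.
Reverse complement of the reverse primer: AGGCGTGCCAC. This occurs on the top strand at positions 58–68.
The product is the template from position 8 through 68 (61 bp).

5'-ATTCCCCTTAGCTCTCCAAGATGAACATCAATTGAGATACACGCACCAGCAGGCGTGCCAC-3'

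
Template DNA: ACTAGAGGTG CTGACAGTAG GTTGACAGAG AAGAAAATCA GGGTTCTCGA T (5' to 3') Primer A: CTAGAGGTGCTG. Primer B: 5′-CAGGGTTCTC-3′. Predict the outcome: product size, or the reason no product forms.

No product — both primers anneal to the same strand and extend in the same direction.

Primer A (CTAGAGGTGCTG) matches the top strand at positions 2–13 (3' end points downstream).
Primer B (CAGGGTTCTC) also matches the top strand directly, at positions 39–48 — its reverse complement GAGAACCCTG is not present.
Both primers anneal to the bottom strand with 3' ends pointing the same way, so neither can prime synthesis back toward the other.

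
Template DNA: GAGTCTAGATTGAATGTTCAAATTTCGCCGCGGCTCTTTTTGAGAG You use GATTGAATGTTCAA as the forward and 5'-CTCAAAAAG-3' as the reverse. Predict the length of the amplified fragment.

37 bp

Scanning the template, GATTGAATGTTCAA occurs at positions 8–21; this primer anneals to the bottom strand there with its 3' end pointing downstream.
The reverse primer's reverse complement is CTTTTTGAG, which matches the template at positions 36–44.
Product length = (reverse-primer end) − (forward-primer start) + 1 = 44 − 8 + 1 = 37 bp.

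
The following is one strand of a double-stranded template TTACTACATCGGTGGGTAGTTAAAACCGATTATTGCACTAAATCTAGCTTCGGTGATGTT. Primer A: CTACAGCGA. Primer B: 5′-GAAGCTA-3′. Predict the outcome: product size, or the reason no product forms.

No product — primer A has no binding site in the template.

Primer A (CTACAGCGA) does not match the top strand, and its reverse complement TCGCTGTAG does not match either.
With no annealing site for primer A, no amplification occurs.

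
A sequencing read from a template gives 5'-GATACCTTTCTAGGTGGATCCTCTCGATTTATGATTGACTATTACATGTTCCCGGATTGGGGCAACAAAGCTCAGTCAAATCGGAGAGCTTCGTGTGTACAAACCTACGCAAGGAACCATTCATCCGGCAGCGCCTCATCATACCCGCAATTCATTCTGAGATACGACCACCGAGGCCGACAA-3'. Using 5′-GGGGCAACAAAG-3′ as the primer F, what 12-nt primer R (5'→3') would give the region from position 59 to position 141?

5'-TGATGAGGCGCT-3'

The product's 3' end on the top strand is position 141.
The reverse primer anneals to the top strand over positions 130–141, i.e. to AGCGCCTCATCA.
Its sequence written 5'→3' is the reverse complement: TGATGAGGCGCT.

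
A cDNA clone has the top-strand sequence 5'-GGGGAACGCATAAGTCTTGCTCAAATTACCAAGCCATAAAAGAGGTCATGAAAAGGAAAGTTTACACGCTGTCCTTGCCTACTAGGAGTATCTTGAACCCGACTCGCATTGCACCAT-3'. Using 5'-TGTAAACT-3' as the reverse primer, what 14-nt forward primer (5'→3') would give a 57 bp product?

5'-ATAAGTCTTGCTCA-3'

The reverse primer's reverse complement AGTTTACA matches the template at positions 59–66, so the product ends at position 66.
A 57 bp product then starts at position 66 − 57 + 1 = 10.
The forward primer is identical to the top strand there: ATAAGTCTTGCTCA.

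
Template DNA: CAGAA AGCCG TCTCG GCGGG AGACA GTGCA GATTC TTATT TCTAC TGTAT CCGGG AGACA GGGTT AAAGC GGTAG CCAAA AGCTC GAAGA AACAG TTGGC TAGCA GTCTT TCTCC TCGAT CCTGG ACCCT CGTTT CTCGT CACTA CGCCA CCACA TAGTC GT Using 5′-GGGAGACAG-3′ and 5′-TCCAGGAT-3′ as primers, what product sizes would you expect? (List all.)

109 bp, 74 bp

The forward primer GGGAGACAG matches the top strand at positions 18–26, 53–61.
The reverse primer's reverse complement is ATCCTGGA, matching at positions 119–126.
Each forward site pairs with the reverse site to give a product ending at position 126: sizes 109, 74 bp.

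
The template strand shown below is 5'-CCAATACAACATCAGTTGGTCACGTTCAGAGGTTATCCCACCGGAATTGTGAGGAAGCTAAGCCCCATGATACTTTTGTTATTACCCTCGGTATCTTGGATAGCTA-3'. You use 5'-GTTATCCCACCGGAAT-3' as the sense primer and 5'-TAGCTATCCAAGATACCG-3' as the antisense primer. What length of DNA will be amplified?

75 bp

Scanning the template, GTTATCCCACCGGAAT occurs at positions 32–47; this primer anneals to the bottom strand there with its 3' end pointing downstream.
The reverse primer's reverse complement is CGGTATCTTGGATAGCTA, which matches the template at positions 89–106.
The product runs from position 32 to position 106, so its length is 106 − 32 + 1 = 75 bp.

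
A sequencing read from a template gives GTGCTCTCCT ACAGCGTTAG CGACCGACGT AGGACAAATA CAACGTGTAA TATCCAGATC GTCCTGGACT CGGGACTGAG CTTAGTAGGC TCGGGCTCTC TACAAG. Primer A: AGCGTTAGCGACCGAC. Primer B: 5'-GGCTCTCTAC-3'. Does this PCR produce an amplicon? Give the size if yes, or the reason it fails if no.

Primer A (AGCGTTAGCGACCGAC) matches the top strand at positions 13–28 (3' end points downstream).
Primer B (GGCTCTCTAC) also matches the top strand directly, at positions 94–103 — its reverse complement GTAGAGAGCC is not present.
Both primers anneal to the bottom strand with 3' ends pointing the same way, so neither can prime synthesis back toward the other.

No product — both primers anneal to the same strand and extend in the same direction.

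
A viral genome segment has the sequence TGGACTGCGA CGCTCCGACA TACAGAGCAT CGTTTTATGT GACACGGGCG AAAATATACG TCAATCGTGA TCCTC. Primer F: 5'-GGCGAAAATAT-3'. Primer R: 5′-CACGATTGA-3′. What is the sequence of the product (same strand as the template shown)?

The forward primer matches the template at positions 47–57.
The reverse primer's reverse complement is TCAATCGTG, which matches the template at positions 61–69.
The product is the template from position 47 through 69 (23 bp).

5'-GGCGAAAATATACGTCAATCGTG-3'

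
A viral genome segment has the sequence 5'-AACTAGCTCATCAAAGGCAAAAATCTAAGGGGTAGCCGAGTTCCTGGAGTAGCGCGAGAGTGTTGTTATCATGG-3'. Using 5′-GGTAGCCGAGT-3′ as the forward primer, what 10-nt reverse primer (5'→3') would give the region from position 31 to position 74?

The product's 3' end on the top strand is position 74.
The reverse primer anneals to the top strand over positions 65–74, i.e. to GTTATCATGG.
Its sequence written 5'→3' is the reverse complement: CCATGATAAC.

5'-CCATGATAAC-3'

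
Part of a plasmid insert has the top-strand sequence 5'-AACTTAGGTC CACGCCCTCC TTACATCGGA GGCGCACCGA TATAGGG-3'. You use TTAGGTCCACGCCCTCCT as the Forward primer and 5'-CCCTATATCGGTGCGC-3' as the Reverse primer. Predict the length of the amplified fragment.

44 bp

Scanning the template, TTAGGTCCACGCCCTCCT occurs at positions 4–21; this primer anneals to the bottom strand there with its 3' end pointing downstream.
Taking the reverse complement of CCCTATATCGGTGCGC gives GCGCACCGATATAGGG, found at positions 32–47 on the template; the primer anneals here to the top strand with its 3' end pointing upstream.
Amplicon spans positions 4–47: 44 bp.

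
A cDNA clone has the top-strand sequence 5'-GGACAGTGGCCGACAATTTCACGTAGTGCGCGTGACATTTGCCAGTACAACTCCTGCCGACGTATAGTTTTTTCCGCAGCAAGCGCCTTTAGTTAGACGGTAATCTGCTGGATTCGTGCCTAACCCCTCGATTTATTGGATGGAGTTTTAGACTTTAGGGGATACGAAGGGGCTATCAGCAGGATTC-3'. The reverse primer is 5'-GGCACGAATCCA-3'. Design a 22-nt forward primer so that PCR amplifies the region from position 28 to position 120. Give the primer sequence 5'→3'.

The reverse primer's reverse complement TGGATTCGTGCC matches the template at positions 109–120; the product starts at position 28.
The forward primer is identical to the top strand over positions 28–49: GCGCGTGACATTTGCCAGTACA.

5'-GCGCGTGACATTTGCCAGTACA-3'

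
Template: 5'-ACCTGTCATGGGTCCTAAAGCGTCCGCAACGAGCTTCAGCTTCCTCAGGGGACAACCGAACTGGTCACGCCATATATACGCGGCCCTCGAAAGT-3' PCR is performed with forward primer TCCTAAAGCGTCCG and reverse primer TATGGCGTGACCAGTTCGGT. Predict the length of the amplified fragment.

Scanning the template, TCCTAAAGCGTCCG occurs at positions 13–26; this primer anneals to the bottom strand there with its 3' end pointing downstream.
The reverse primer's reverse complement is ACCGAACTGGTCACGCCATA, which matches the template at positions 55–74.
The product runs from position 13 to position 74, so its length is 74 − 13 + 1 = 62 bp.

62 bp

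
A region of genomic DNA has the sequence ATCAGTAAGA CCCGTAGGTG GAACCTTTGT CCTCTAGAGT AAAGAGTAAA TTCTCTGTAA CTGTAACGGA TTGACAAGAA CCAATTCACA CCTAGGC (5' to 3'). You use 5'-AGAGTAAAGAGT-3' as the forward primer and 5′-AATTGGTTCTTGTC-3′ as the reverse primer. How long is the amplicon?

51 bp

Scanning the template, AGAGTAAAGAGT occurs at positions 36–47; this primer anneals to the bottom strand there with its 3' end pointing downstream.
Taking the reverse complement of AATTGGTTCTTGTC gives GACAAGAACCAATT, found at positions 73–86 on the template; the primer anneals here to the top strand with its 3' end pointing upstream.
The product runs from position 36 to position 86, so its length is 86 − 36 + 1 = 51 bp.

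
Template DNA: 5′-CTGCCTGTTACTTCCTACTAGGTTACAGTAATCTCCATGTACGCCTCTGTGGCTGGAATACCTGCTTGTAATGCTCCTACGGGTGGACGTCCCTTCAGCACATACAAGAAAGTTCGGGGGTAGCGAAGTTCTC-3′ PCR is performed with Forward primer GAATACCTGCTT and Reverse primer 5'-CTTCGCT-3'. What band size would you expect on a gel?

73 bp

The forward primer matches the template at positions 56–67.
Taking the reverse complement of CTTCGCT gives AGCGAAG, found at positions 122–128 on the template; the primer anneals here to the top strand with its 3' end pointing upstream.
Product length = (reverse-primer end) − (forward-primer start) + 1 = 128 − 56 + 1 = 73 bp.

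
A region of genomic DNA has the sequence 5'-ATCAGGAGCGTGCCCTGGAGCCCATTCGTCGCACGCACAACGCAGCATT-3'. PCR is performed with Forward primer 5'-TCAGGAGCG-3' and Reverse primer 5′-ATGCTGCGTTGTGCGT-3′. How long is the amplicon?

47 bp

Scanning the template, TCAGGAGCG occurs at positions 2–10; this primer anneals to the bottom strand there with its 3' end pointing downstream.
Taking the reverse complement of ATGCTGCGTTGTGCGT gives ACGCACAACGCAGCAT, found at positions 33–48 on the template; the primer anneals here to the top strand with its 3' end pointing upstream.
Amplicon spans positions 2–48: 47 bp.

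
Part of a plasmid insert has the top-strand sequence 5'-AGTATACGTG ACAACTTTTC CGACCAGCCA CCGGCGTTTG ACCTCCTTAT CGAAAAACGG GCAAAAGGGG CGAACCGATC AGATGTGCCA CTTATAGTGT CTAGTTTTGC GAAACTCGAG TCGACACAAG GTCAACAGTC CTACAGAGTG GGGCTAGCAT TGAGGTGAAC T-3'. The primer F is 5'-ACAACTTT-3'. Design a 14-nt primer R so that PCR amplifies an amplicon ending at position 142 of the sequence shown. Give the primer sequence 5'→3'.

The forward primer binds at positions 11–18; the product's 3' end on the top strand is position 142.
The reverse primer anneals to the top strand over positions 129–142, i.e. to AGGTCAACAGTCCT.
Its sequence written 5'→3' is the reverse complement: AGGACTGTTGACCT.

5'-AGGACTGTTGACCT-3'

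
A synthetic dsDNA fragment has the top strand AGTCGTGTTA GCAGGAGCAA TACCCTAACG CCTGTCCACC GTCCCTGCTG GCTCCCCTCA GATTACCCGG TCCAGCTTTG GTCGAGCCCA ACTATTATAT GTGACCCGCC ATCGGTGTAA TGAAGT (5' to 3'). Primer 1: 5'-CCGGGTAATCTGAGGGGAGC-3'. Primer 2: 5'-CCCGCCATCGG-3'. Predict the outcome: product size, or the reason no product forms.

No product — the primers' 3' ends point away from each other.

Primer 1 (CCGGGTAATCTGAGGGGAGC) has reverse complement GCTCCCCTCAGATTACCCGG, which matches the top strand at positions 51–70; primer 1 anneals to the top strand there with its 3' end pointing upstream toward position 51.
Primer 2 (CCCGCCATCGG) matches the top strand directly at positions 105–115; it anneals to the bottom strand with its 3' end pointing downstream toward position 115.
The 3' ends diverge (primer 1 extends toward position 1, primer 2 toward position 126), so the primers never converge on a shared product.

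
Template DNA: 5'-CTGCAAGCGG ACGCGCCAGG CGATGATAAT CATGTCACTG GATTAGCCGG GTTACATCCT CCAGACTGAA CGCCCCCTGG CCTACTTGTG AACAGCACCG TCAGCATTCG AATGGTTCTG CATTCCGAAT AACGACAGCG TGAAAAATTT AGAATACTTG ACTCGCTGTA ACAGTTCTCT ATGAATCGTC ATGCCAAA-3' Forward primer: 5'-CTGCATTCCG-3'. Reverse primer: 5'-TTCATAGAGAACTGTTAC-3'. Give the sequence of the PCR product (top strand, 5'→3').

5'-CTGCATTCCGAATAACGACAGCGTGAAAAATTTAGAATACTTGACTCGCTGTAACAGTTCTCTATGAA-3'

The forward primer matches the template at positions 118–127.
Taking the reverse complement of TTCATAGAGAACTGTTAC gives GTAACAGTTCTCTATGAA, found at positions 168–185 on the template; the primer anneals here to the top strand with its 3' end pointing upstream.
The product is the template from position 118 through 185 (68 bp).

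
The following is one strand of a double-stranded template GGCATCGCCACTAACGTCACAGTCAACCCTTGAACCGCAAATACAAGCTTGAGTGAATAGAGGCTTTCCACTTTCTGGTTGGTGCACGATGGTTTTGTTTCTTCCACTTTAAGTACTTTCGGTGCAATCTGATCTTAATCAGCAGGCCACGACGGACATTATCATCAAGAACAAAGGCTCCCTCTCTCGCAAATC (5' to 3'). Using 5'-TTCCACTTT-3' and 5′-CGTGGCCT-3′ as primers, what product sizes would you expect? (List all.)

86 bp, 50 bp

The forward primer TTCCACTTT matches the top strand at positions 66–74, 102–110.
The reverse primer's reverse complement is AGGCCACG, matching at positions 144–151.
Each forward site pairs with the reverse site to give a product ending at position 151: sizes 86, 50 bp.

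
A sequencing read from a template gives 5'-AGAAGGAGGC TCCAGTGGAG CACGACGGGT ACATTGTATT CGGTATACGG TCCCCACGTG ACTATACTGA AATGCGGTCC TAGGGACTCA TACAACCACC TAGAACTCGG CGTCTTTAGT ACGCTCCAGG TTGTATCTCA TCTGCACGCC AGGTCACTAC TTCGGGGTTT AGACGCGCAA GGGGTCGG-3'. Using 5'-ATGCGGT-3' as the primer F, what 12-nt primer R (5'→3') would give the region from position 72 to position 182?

5'-CCTTGCGCGTCT-3'

The product's 3' end on the top strand is position 182.
The reverse primer anneals to the top strand over positions 171–182, i.e. to AGACGCGCAAGG.
Its sequence written 5'→3' is the reverse complement: CCTTGCGCGTCT.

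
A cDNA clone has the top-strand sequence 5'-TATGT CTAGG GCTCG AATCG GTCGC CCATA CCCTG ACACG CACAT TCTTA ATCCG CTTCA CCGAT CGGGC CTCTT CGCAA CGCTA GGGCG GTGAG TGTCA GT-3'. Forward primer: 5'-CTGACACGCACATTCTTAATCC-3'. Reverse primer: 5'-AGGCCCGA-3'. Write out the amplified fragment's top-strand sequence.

Scanning the template, CTGACACGCACATTCTTAATCC occurs at positions 33–54; this primer anneals to the bottom strand there with its 3' end pointing downstream.
Reverse complement of the reverse primer: TCGGGCCT. This occurs on the top strand at positions 65–72.
The product is the template from position 33 through 72 (40 bp).

5'-CTGACACGCACATTCTTAATCCGCTTCACCGATCGGGCCT-3'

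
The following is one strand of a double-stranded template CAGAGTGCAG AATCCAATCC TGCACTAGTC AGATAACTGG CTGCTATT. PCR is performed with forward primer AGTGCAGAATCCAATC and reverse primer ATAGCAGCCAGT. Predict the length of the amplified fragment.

44 bp

Forward primer AGTGCAGAATCCAATC is found on the top strand at positions 4–19.
Taking the reverse complement of ATAGCAGCCAGT gives ACTGGCTGCTAT, found at positions 36–47 on the template; the primer anneals here to the top strand with its 3' end pointing upstream.
Amplicon spans positions 4–47: 44 bp.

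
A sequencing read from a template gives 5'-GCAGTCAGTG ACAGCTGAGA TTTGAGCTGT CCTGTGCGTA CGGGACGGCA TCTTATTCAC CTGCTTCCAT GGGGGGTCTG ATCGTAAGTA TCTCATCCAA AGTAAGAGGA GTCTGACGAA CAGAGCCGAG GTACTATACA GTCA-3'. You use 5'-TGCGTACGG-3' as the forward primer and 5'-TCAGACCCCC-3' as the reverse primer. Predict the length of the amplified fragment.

Scanning the template, TGCGTACGG occurs at positions 35–43; this primer anneals to the bottom strand there with its 3' end pointing downstream.
Reverse complement of the reverse primer: GGGGGTCTGA. This occurs on the top strand at positions 72–81.
Product length = (reverse-primer end) − (forward-primer start) + 1 = 81 − 35 + 1 = 47 bp.

47 bp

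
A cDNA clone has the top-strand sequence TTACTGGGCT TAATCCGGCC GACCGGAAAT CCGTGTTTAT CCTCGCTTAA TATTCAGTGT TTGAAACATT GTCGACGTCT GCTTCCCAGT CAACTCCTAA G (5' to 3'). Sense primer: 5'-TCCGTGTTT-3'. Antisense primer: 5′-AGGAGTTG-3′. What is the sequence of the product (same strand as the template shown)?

5'-TCCGTGTTTATCCTCGCTTAATATTCAGTGTTTGAAACATTGTCGACGTCTGCTTCCCAGTCAACTCCT-3'

Forward primer TCCGTGTTT is found on the top strand at positions 30–38.
Taking the reverse complement of AGGAGTTG gives CAACTCCT, found at positions 91–98 on the template; the primer anneals here to the top strand with its 3' end pointing upstream.
The product is the template from position 30 through 98 (69 bp).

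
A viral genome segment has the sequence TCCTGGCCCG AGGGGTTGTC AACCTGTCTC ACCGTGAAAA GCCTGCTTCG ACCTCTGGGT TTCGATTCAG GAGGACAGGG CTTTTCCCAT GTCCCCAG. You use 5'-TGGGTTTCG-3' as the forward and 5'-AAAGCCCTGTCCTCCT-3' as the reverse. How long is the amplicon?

29 bp

Scanning the template, TGGGTTTCG occurs at positions 56–64; this primer anneals to the bottom strand there with its 3' end pointing downstream.
Taking the reverse complement of AAAGCCCTGTCCTCCT gives AGGAGGACAGGGCTTT, found at positions 69–84 on the template; the primer anneals here to the top strand with its 3' end pointing upstream.
The product runs from position 56 to position 84, so its length is 84 − 56 + 1 = 29 bp.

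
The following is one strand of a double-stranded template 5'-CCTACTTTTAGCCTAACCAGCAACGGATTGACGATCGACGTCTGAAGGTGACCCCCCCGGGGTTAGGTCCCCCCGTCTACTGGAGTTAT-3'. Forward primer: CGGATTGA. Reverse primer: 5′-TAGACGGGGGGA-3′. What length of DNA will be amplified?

56 bp

Scanning the template, CGGATTGA occurs at positions 24–31; this primer anneals to the bottom strand there with its 3' end pointing downstream.
Taking the reverse complement of TAGACGGGGGGA gives TCCCCCCGTCTA, found at positions 68–79 on the template; the primer anneals here to the top strand with its 3' end pointing upstream.
Product length = (reverse-primer end) − (forward-primer start) + 1 = 79 − 24 + 1 = 56 bp.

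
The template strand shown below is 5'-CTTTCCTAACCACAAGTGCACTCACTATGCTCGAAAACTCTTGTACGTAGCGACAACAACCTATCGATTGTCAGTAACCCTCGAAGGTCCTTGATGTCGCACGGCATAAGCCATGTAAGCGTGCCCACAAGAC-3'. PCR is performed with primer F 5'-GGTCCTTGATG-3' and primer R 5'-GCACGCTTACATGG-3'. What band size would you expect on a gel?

39 bp

The forward primer matches the template at positions 86–96.
Reverse complement of the reverse primer: CCATGTAAGCGTGC. This occurs on the top strand at positions 111–124.
Product length = (reverse-primer end) − (forward-primer start) + 1 = 124 − 86 + 1 = 39 bp.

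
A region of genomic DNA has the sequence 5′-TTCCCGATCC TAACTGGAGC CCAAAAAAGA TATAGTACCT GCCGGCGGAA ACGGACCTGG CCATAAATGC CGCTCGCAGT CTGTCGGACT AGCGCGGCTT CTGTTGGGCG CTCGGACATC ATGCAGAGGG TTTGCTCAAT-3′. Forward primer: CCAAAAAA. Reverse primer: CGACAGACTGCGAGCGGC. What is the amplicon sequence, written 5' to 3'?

5'-CCAAAAAAGATATAGTACCTGCCGGCGGAAACGGACCTGGCCATAAATGCCGCTCGCAGTCTGTCG-3'

The forward primer matches the template at positions 21–28.
The reverse primer's reverse complement is GCCGCTCGCAGTCTGTCG, which matches the template at positions 69–86.
The product is the template from position 21 through 86 (66 bp).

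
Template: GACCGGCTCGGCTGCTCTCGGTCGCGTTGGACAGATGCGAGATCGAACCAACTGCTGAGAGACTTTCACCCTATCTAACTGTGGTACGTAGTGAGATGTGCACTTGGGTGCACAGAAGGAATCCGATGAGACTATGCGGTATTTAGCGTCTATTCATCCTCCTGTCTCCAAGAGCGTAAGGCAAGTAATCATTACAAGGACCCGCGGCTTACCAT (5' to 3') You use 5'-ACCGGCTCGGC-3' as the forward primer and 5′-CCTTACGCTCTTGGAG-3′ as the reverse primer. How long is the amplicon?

The forward primer matches the template at positions 2–12.
The reverse primer's reverse complement is CTCCAAGAGCGTAAGG, which matches the template at positions 166–181.
Product length = (reverse-primer end) − (forward-primer start) + 1 = 181 − 2 + 1 = 180 bp.

180 bp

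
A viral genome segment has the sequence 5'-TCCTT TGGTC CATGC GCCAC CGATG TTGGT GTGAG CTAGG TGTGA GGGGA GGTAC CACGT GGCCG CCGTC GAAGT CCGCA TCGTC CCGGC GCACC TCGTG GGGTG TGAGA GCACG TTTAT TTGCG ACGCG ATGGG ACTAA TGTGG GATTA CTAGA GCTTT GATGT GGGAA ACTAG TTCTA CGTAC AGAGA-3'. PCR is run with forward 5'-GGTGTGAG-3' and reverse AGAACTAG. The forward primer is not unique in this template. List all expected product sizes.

152 bp, 141 bp, 78 bp

The forward primer GGTGTGAG matches the top strand at positions 28–35, 39–46, 102–109.
The reverse primer's reverse complement is CTAGTTCT, matching at positions 172–179.
Each forward site pairs with the reverse site to give a product ending at position 179: sizes 152, 141, 78 bp.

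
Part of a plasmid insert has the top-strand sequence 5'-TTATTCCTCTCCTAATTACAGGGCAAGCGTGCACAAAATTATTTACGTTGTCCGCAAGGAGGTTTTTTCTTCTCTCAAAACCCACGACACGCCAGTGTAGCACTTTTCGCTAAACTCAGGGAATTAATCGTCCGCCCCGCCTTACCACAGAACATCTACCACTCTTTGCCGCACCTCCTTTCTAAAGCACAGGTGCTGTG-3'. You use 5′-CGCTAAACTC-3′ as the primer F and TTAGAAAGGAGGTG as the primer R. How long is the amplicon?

The forward primer matches the template at positions 108–117.
The reverse primer's reverse complement is CACCTCCTTTCTAA, which matches the template at positions 172–185.
Amplicon spans positions 108–185: 78 bp.

78 bp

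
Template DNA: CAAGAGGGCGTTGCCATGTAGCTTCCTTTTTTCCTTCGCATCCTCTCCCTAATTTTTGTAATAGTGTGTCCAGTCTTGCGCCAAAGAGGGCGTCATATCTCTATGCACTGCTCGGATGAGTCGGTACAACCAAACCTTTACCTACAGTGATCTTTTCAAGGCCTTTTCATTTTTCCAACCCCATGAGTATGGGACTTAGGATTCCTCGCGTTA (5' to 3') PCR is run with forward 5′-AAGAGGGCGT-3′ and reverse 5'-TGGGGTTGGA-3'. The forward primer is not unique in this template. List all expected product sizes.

182 bp, 100 bp

The forward primer AAGAGGGCGT matches the top strand at positions 2–11, 84–93.
The reverse primer's reverse complement is TCCAACCCCA, matching at positions 174–183.
Each forward site pairs with the reverse site to give a product ending at position 183: sizes 182, 100 bp.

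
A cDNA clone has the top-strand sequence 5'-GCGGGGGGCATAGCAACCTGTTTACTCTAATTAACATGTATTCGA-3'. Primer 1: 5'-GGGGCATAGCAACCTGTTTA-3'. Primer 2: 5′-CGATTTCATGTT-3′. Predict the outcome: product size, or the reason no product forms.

No product — primer 2 has no binding site in the template.

Primer 2 (CGATTTCATGTT) does not match the top strand, and its reverse complement AACATGAAATCG does not match either.
With no annealing site for primer 2, no amplification occurs.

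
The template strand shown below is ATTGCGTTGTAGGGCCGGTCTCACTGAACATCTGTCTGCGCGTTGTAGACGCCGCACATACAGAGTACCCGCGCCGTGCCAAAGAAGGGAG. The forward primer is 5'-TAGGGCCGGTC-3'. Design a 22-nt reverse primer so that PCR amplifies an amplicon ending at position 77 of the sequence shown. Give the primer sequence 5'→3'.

5'-ACGGCGCGGGTACTCTGTATGT-3'

The forward primer binds at positions 10–20; the product's 3' end on the top strand is position 77.
The reverse primer anneals to the top strand over positions 56–77, i.e. to ACATACAGAGTACCCGCGCCGT.
Its sequence written 5'→3' is the reverse complement: ACGGCGCGGGTACTCTGTATGT.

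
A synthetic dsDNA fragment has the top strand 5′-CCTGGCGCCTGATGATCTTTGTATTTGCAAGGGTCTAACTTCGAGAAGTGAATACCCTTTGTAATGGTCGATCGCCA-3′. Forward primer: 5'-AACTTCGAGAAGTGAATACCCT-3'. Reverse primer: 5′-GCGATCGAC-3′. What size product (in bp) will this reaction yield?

39 bp

The forward primer matches the template at positions 37–58.
The reverse primer's reverse complement is GTCGATCGC, which matches the template at positions 67–75.
Product length = (reverse-primer end) − (forward-primer start) + 1 = 75 − 37 + 1 = 39 bp.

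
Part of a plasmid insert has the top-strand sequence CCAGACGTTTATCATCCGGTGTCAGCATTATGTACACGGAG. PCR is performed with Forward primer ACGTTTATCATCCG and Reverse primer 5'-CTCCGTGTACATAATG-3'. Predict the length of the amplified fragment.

Scanning the template, ACGTTTATCATCCG occurs at positions 5–18; this primer anneals to the bottom strand there with its 3' end pointing downstream.
The reverse primer's reverse complement is CATTATGTACACGGAG, which matches the template at positions 26–41.
Amplicon spans positions 5–41: 37 bp.

37 bp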